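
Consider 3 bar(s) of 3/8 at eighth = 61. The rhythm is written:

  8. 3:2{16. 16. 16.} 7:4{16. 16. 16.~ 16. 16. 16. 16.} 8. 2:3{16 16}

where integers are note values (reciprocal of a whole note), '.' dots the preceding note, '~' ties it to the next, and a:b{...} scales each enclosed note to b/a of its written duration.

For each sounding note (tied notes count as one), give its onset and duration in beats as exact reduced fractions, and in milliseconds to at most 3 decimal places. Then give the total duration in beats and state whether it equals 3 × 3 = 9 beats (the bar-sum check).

1) 0.0ms=0b +1475.41ms=3/2b
2) 1475.41ms=3/2b +491.803ms=1/2b
3) 1967.213ms=2b +491.803ms=1/2b
4) 2459.016ms=5/2b +491.803ms=1/2b
5) 2950.82ms=3b +421.546ms=3/7b
6) 3372.365ms=24/7b +421.546ms=3/7b
7) 3793.911ms=27/7b +843.091ms=6/7b
8) 4637.002ms=33/7b +421.546ms=3/7b
9) 5058.548ms=36/7b +421.546ms=3/7b
10) 5480.094ms=39/7b +421.546ms=3/7b
11) 5901.639ms=6b +1475.41ms=3/2b
12) 7377.049ms=15/2b +737.705ms=3/4b
13) 8114.754ms=33/4b +737.705ms=3/4b
Σ=9b of 9 (61bpm 3/8) — PASS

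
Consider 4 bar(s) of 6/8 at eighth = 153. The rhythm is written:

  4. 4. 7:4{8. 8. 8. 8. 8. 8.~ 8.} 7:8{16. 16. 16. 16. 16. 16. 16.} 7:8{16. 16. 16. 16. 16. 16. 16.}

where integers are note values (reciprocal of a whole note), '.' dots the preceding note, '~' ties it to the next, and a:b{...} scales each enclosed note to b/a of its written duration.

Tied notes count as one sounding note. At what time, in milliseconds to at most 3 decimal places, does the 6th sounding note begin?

1. 0.0ms @ 0 + 1176.471ms (3)
2. 1176.471ms @ 3 + 1176.471ms (3)
3. 2352.941ms @ 6 + 336.134ms (6/7)
4. 2689.076ms @ 48/7 + 336.134ms (6/7)
5. 3025.21ms @ 54/7 + 336.134ms (6/7)
6. 3361.345ms @ 60/7 + 336.134ms (6/7)
7. 3697.479ms @ 66/7 + 336.134ms (6/7)
8. 4033.613ms @ 72/7 + 672.269ms (12/7)
9. 4705.882ms @ 12 + 336.134ms (6/7)
10. 5042.017ms @ 90/7 + 336.134ms (6/7)
11. 5378.151ms @ 96/7 + 336.134ms (6/7)
12. 5714.286ms @ 102/7 + 336.134ms (6/7)
13. 6050.42ms @ 108/7 + 336.134ms (6/7)
14. 6386.555ms @ 114/7 + 336.134ms (6/7)
15. 6722.689ms @ 120/7 + 336.134ms (6/7)
16. 7058.824ms @ 18 + 336.134ms (6/7)
17. 7394.958ms @ 132/7 + 336.134ms (6/7)
18. 7731.092ms @ 138/7 + 336.134ms (6/7)
19. 8067.227ms @ 144/7 + 336.134ms (6/7)
20. 8403.361ms @ 150/7 + 336.134ms (6/7)
21. 8739.496ms @ 156/7 + 336.134ms (6/7)
22. 9075.63ms @ 162/7 + 336.134ms (6/7)

note 6 onset = 60/7b = 3361.345ms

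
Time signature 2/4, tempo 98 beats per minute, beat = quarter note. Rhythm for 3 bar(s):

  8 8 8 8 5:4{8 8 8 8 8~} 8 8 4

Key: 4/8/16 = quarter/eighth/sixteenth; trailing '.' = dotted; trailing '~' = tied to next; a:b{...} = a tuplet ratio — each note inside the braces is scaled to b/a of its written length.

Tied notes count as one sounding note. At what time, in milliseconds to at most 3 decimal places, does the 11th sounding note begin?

note 11 onset = 5b = 3061.224ms

1. 0.0ms @ 0 + 306.122ms (1/2)
2. 306.122ms @ 1/2 + 306.122ms (1/2)
3. 612.245ms @ 1 + 306.122ms (1/2)
4. 918.367ms @ 3/2 + 306.122ms (1/2)
5. 1224.49ms @ 2 + 244.898ms (2/5)
6. 1469.388ms @ 12/5 + 244.898ms (2/5)
7. 1714.286ms @ 14/5 + 244.898ms (2/5)
8. 1959.184ms @ 16/5 + 244.898ms (2/5)
9. 2204.082ms @ 18/5 + 551.02ms (9/10)
10. 2755.102ms @ 9/2 + 306.122ms (1/2)
11. 3061.224ms @ 5 + 612.245ms (1)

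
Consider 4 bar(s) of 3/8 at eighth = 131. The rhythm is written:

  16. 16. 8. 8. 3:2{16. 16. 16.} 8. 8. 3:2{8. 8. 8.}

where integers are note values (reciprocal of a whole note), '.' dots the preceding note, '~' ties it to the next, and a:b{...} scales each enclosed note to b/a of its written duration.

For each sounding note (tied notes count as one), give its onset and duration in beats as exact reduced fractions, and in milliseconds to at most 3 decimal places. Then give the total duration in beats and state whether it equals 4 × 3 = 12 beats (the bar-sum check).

1) 0.0ms=0b +343.511ms=3/4b
2) 343.511ms=3/4b +343.511ms=3/4b
3) 687.023ms=3/2b +687.023ms=3/2b
4) 1374.046ms=3b +687.023ms=3/2b
5) 2061.069ms=9/2b +229.008ms=1/2b
6) 2290.076ms=5b +229.008ms=1/2b
7) 2519.084ms=11/2b +229.008ms=1/2b
8) 2748.092ms=6b +687.023ms=3/2b
9) 3435.115ms=15/2b +687.023ms=3/2b
10) 4122.137ms=9b +458.015ms=1b
11) 4580.153ms=10b +458.015ms=1b
12) 5038.168ms=11b +458.015ms=1b
Σ=12b of 12 (131bpm 3/8) — PASS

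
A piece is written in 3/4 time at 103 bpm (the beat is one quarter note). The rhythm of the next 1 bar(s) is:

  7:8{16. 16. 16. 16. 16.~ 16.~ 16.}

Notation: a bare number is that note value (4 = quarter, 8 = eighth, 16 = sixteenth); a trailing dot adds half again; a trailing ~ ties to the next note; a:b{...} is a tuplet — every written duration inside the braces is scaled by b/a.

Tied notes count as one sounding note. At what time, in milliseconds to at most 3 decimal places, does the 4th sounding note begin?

1. 0.0ms @ 0 + 249.653ms (3/7)
2. 249.653ms @ 3/7 + 249.653ms (3/7)
3. 499.307ms @ 6/7 + 249.653ms (3/7)
4. 748.96ms @ 9/7 + 249.653ms (3/7)
5. 998.613ms @ 12/7 + 748.96ms (9/7)

note 4 onset = 9/7b = 748.96ms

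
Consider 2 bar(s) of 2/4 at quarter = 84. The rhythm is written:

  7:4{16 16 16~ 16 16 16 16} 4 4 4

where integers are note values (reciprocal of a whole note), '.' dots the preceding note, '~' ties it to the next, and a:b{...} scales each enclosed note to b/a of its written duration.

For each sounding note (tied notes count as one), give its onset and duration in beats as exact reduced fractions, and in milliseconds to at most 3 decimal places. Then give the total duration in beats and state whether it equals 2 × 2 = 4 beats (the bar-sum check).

1) 0.0ms=0b +102.041ms=1/7b
2) 102.041ms=1/7b +102.041ms=1/7b
3) 204.082ms=2/7b +204.082ms=2/7b
4) 408.163ms=4/7b +102.041ms=1/7b
5) 510.204ms=5/7b +102.041ms=1/7b
6) 612.245ms=6/7b +102.041ms=1/7b
7) 714.286ms=1b +714.286ms=1b
8) 1428.571ms=2b +714.286ms=1b
9) 2142.857ms=3b +714.286ms=1b
Σ=4b of 4 (84bpm 2/4) — PASS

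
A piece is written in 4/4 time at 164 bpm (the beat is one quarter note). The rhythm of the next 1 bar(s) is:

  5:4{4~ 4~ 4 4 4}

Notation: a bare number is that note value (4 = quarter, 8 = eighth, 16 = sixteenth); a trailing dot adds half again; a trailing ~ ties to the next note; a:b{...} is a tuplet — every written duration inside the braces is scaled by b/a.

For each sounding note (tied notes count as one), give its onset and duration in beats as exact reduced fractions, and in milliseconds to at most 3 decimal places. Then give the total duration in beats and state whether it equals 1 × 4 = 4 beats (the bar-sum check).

1) 0.0ms=0b +878.049ms=12/5b
2) 878.049ms=12/5b +292.683ms=4/5b
3) 1170.732ms=16/5b +292.683ms=4/5b
Σ=4b of 4 (164bpm 4/4) — PASS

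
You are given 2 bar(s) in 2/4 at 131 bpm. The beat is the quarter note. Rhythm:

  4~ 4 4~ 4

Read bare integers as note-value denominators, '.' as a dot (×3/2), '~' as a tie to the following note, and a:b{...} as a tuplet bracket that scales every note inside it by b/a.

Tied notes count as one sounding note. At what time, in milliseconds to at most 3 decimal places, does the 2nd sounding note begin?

note 2 onset = 2b = 916.031ms

1. 0.0ms @ 0 + 916.031ms (2)
2. 916.031ms @ 2 + 916.031ms (2)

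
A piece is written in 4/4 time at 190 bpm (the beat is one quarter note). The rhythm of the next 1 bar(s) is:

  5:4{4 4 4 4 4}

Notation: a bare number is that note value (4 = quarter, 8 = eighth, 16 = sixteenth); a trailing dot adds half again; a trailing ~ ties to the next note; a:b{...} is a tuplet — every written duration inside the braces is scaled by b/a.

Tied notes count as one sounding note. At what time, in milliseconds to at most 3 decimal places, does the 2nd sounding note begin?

1. 0.0ms @ 0 + 252.632ms (4/5)
2. 252.632ms @ 4/5 + 252.632ms (4/5)
3. 505.263ms @ 8/5 + 252.632ms (4/5)
4. 757.895ms @ 12/5 + 252.632ms (4/5)
5. 1010.526ms @ 16/5 + 252.632ms (4/5)

note 2 onset = 4/5b = 252.632ms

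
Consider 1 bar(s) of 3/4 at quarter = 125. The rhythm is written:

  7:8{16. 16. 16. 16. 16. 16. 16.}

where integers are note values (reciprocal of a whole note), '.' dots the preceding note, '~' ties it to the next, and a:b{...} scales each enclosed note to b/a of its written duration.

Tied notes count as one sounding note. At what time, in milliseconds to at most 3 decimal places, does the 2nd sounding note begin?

note 2 onset = 3/7b = 205.714ms

1. 0.0ms @ 0 + 205.714ms (3/7)
2. 205.714ms @ 3/7 + 205.714ms (3/7)
3. 411.429ms @ 6/7 + 205.714ms (3/7)
4. 617.143ms @ 9/7 + 205.714ms (3/7)
5. 822.857ms @ 12/7 + 205.714ms (3/7)
6. 1028.571ms @ 15/7 + 205.714ms (3/7)
7. 1234.286ms @ 18/7 + 205.714ms (3/7)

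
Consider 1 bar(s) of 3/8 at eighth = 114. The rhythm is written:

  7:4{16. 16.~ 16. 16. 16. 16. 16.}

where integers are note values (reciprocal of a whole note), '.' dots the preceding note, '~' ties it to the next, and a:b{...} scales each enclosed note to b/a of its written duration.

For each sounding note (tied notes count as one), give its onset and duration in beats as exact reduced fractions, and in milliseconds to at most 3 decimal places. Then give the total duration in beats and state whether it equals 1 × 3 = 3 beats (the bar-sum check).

1) 0.0ms=0b +225.564ms=3/7b
2) 225.564ms=3/7b +451.128ms=6/7b
3) 676.692ms=9/7b +225.564ms=3/7b
4) 902.256ms=12/7b +225.564ms=3/7b
5) 1127.82ms=15/7b +225.564ms=3/7b
6) 1353.383ms=18/7b +225.564ms=3/7b
Σ=3b of 3 (114bpm 3/8) — PASS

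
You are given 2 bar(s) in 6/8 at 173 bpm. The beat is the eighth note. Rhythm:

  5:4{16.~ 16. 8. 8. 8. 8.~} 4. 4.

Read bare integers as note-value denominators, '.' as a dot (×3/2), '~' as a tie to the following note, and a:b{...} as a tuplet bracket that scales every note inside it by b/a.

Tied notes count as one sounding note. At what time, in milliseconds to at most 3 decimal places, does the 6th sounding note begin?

note 6 onset = 9b = 3121.387ms

1. 0.0ms @ 0 + 416.185ms (6/5)
2. 416.185ms @ 6/5 + 416.185ms (6/5)
3. 832.37ms @ 12/5 + 416.185ms (6/5)
4. 1248.555ms @ 18/5 + 416.185ms (6/5)
5. 1664.74ms @ 24/5 + 1456.647ms (21/5)
6. 3121.387ms @ 9 + 1040.462ms (3)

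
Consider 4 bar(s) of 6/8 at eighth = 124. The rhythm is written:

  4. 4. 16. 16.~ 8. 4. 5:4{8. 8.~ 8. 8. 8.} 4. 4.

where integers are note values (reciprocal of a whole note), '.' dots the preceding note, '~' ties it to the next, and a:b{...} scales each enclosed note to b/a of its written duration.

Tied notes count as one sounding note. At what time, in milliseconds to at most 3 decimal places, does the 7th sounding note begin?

note 7 onset = 66/5b = 6387.097ms

1. 0.0ms @ 0 + 1451.613ms (3)
2. 1451.613ms @ 3 + 1451.613ms (3)
3. 2903.226ms @ 6 + 362.903ms (3/4)
4. 3266.129ms @ 27/4 + 1088.71ms (9/4)
5. 4354.839ms @ 9 + 1451.613ms (3)
6. 5806.452ms @ 12 + 580.645ms (6/5)
7. 6387.097ms @ 66/5 + 1161.29ms (12/5)
8. 7548.387ms @ 78/5 + 580.645ms (6/5)
9. 8129.032ms @ 84/5 + 580.645ms (6/5)
10. 8709.677ms @ 18 + 1451.613ms (3)
11. 10161.29ms @ 21 + 1451.613ms (3)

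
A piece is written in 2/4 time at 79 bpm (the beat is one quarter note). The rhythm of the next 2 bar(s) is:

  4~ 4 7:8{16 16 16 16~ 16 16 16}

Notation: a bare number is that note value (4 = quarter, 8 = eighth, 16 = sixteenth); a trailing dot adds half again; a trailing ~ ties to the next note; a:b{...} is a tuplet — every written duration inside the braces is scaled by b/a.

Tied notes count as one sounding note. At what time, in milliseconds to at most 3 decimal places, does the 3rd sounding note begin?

note 3 onset = 16/7b = 1735.986ms

1. 0.0ms @ 0 + 1518.987ms (2)
2. 1518.987ms @ 2 + 216.998ms (2/7)
3. 1735.986ms @ 16/7 + 216.998ms (2/7)
4. 1952.984ms @ 18/7 + 216.998ms (2/7)
5. 2169.982ms @ 20/7 + 433.996ms (4/7)
6. 2603.978ms @ 24/7 + 216.998ms (2/7)
7. 2820.976ms @ 26/7 + 216.998ms (2/7)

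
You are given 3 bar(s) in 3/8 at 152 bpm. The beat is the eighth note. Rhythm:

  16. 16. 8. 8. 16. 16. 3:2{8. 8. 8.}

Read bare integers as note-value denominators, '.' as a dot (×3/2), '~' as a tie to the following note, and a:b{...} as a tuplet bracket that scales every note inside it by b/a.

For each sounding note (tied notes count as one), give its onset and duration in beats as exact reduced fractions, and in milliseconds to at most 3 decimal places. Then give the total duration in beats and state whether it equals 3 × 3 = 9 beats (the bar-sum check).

1) 0.0ms=0b +296.053ms=3/4b
2) 296.053ms=3/4b +296.053ms=3/4b
3) 592.105ms=3/2b +592.105ms=3/2b
4) 1184.211ms=3b +592.105ms=3/2b
5) 1776.316ms=9/2b +296.053ms=3/4b
6) 2072.368ms=21/4b +296.053ms=3/4b
7) 2368.421ms=6b +394.737ms=1b
8) 2763.158ms=7b +394.737ms=1b
9) 3157.895ms=8b +394.737ms=1b
Σ=9b of 9 (152bpm 3/8) — PASS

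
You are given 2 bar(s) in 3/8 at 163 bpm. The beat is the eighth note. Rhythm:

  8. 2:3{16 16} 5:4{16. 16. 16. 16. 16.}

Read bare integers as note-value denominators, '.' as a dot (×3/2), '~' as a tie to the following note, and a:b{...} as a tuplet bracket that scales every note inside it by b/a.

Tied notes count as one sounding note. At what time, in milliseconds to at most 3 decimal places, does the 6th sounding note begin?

1. 0.0ms @ 0 + 552.147ms (3/2)
2. 552.147ms @ 3/2 + 276.074ms (3/4)
3. 828.221ms @ 9/4 + 276.074ms (3/4)
4. 1104.294ms @ 3 + 220.859ms (3/5)
5. 1325.153ms @ 18/5 + 220.859ms (3/5)
6. 1546.012ms @ 21/5 + 220.859ms (3/5)
7. 1766.871ms @ 24/5 + 220.859ms (3/5)
8. 1987.73ms @ 27/5 + 220.859ms (3/5)

note 6 onset = 21/5b = 1546.012ms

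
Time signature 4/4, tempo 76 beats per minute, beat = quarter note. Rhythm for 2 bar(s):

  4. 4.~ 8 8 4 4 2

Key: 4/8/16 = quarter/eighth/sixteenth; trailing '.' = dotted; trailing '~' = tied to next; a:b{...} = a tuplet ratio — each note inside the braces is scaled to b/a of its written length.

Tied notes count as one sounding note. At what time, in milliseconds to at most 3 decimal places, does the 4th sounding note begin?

1. 0.0ms @ 0 + 1184.211ms (3/2)
2. 1184.211ms @ 3/2 + 1578.947ms (2)
3. 2763.158ms @ 7/2 + 394.737ms (1/2)
4. 3157.895ms @ 4 + 789.474ms (1)
5. 3947.368ms @ 5 + 789.474ms (1)
6. 4736.842ms @ 6 + 1578.947ms (2)

note 4 onset = 4b = 3157.895ms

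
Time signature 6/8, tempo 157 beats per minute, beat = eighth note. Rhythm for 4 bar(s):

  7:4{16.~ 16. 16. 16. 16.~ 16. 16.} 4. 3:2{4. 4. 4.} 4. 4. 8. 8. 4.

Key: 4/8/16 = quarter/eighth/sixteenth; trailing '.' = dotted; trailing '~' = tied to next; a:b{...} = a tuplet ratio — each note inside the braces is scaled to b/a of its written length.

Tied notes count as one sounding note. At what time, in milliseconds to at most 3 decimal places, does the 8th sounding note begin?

note 8 onset = 8b = 3057.325ms

1. 0.0ms @ 0 + 327.571ms (6/7)
2. 327.571ms @ 6/7 + 163.785ms (3/7)
3. 491.356ms @ 9/7 + 163.785ms (3/7)
4. 655.141ms @ 12/7 + 327.571ms (6/7)
5. 982.712ms @ 18/7 + 163.785ms (3/7)
6. 1146.497ms @ 3 + 1146.497ms (3)
7. 2292.994ms @ 6 + 764.331ms (2)
8. 3057.325ms @ 8 + 764.331ms (2)
9. 3821.656ms @ 10 + 764.331ms (2)
10. 4585.987ms @ 12 + 1146.497ms (3)
11. 5732.484ms @ 15 + 1146.497ms (3)
12. 6878.981ms @ 18 + 573.248ms (3/2)
13. 7452.229ms @ 39/2 + 573.248ms (3/2)
14. 8025.478ms @ 21 + 1146.497ms (3)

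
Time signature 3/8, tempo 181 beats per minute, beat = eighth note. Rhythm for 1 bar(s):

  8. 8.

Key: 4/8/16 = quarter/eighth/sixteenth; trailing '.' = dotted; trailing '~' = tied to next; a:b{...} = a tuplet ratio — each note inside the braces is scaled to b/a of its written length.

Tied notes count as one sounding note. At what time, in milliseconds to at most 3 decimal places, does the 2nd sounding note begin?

note 2 onset = 3/2b = 497.238ms

1. 0.0ms @ 0 + 497.238ms (3/2)
2. 497.238ms @ 3/2 + 497.238ms (3/2)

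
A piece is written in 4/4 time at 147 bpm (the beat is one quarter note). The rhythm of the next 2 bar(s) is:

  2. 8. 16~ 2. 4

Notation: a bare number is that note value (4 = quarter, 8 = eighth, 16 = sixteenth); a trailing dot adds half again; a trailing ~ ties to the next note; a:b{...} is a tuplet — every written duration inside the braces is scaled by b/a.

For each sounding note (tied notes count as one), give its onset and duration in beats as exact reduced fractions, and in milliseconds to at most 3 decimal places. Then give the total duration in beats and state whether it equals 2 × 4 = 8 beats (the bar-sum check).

1) 0.0ms=0b +1224.49ms=3b
2) 1224.49ms=3b +306.122ms=3/4b
3) 1530.612ms=15/4b +1326.531ms=13/4b
4) 2857.143ms=7b +408.163ms=1b
Σ=8b of 8 (147bpm 4/4) — PASS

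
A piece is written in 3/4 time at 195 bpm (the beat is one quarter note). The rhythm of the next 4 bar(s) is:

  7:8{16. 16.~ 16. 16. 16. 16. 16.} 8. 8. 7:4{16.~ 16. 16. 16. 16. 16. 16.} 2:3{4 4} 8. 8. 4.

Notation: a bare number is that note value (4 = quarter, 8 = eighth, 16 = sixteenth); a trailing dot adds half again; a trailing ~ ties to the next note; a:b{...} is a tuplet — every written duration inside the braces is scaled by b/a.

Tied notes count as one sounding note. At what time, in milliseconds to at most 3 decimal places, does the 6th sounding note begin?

1. 0.0ms @ 0 + 131.868ms (3/7)
2. 131.868ms @ 3/7 + 263.736ms (6/7)
3. 395.604ms @ 9/7 + 131.868ms (3/7)
4. 527.473ms @ 12/7 + 131.868ms (3/7)
5. 659.341ms @ 15/7 + 131.868ms (3/7)
6. 791.209ms @ 18/7 + 131.868ms (3/7)
7. 923.077ms @ 3 + 230.769ms (3/4)
8. 1153.846ms @ 15/4 + 230.769ms (3/4)
9. 1384.615ms @ 9/2 + 131.868ms (3/7)
10. 1516.484ms @ 69/14 + 65.934ms (3/14)
11. 1582.418ms @ 36/7 + 65.934ms (3/14)
12. 1648.352ms @ 75/14 + 65.934ms (3/14)
13. 1714.286ms @ 39/7 + 65.934ms (3/14)
14. 1780.22ms @ 81/14 + 65.934ms (3/14)
15. 1846.154ms @ 6 + 461.538ms (3/2)
16. 2307.692ms @ 15/2 + 461.538ms (3/2)
17. 2769.231ms @ 9 + 230.769ms (3/4)
18. 3000.0ms @ 39/4 + 230.769ms (3/4)
19. 3230.769ms @ 21/2 + 461.538ms (3/2)

note 6 onset = 18/7b = 791.209ms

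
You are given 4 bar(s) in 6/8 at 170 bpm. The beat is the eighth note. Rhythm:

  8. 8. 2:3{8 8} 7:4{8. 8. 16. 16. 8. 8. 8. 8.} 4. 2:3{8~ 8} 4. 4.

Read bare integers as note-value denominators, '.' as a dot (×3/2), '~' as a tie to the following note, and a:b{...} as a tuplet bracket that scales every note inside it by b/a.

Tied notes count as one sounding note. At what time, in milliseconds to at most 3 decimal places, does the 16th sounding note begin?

1. 0.0ms @ 0 + 529.412ms (3/2)
2. 529.412ms @ 3/2 + 529.412ms (3/2)
3. 1058.824ms @ 3 + 529.412ms (3/2)
4. 1588.235ms @ 9/2 + 529.412ms (3/2)
5. 2117.647ms @ 6 + 302.521ms (6/7)
6. 2420.168ms @ 48/7 + 302.521ms (6/7)
7. 2722.689ms @ 54/7 + 151.261ms (3/7)
8. 2873.95ms @ 57/7 + 151.261ms (3/7)
9. 3025.21ms @ 60/7 + 302.521ms (6/7)
10. 3327.731ms @ 66/7 + 302.521ms (6/7)
11. 3630.252ms @ 72/7 + 302.521ms (6/7)
12. 3932.773ms @ 78/7 + 302.521ms (6/7)
13. 4235.294ms @ 12 + 1058.824ms (3)
14. 5294.118ms @ 15 + 1058.824ms (3)
15. 6352.941ms @ 18 + 1058.824ms (3)
16. 7411.765ms @ 21 + 1058.824ms (3)

note 16 onset = 21b = 7411.765ms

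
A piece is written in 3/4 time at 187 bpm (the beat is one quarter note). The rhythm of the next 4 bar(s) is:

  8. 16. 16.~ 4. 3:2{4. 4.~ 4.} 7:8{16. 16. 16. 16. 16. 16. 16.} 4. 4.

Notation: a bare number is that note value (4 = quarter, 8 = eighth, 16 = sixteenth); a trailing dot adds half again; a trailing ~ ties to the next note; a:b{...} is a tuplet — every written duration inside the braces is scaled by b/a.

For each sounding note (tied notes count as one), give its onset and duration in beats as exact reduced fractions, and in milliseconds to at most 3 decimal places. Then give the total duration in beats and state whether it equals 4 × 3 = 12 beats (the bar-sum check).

1) 0.0ms=0b +240.642ms=3/4b
2) 240.642ms=3/4b +120.321ms=3/8b
3) 360.963ms=9/8b +601.604ms=15/8b
4) 962.567ms=3b +320.856ms=1b
5) 1283.422ms=4b +641.711ms=2b
6) 1925.134ms=6b +137.51ms=3/7b
7) 2062.643ms=45/7b +137.51ms=3/7b
8) 2200.153ms=48/7b +137.51ms=3/7b
9) 2337.662ms=51/7b +137.51ms=3/7b
10) 2475.172ms=54/7b +137.51ms=3/7b
11) 2612.681ms=57/7b +137.51ms=3/7b
12) 2750.191ms=60/7b +137.51ms=3/7b
13) 2887.701ms=9b +481.283ms=3/2b
14) 3368.984ms=21/2b +481.283ms=3/2b
Σ=12b of 12 (187bpm 3/4) — PASS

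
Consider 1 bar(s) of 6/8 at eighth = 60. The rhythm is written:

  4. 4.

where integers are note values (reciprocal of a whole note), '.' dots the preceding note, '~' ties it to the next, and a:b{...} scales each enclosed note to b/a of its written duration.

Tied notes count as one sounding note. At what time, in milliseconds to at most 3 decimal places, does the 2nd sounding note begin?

1. 0.0ms @ 0 + 3000.0ms (3)
2. 3000.0ms @ 3 + 3000.0ms (3)

note 2 onset = 3b = 3000.0ms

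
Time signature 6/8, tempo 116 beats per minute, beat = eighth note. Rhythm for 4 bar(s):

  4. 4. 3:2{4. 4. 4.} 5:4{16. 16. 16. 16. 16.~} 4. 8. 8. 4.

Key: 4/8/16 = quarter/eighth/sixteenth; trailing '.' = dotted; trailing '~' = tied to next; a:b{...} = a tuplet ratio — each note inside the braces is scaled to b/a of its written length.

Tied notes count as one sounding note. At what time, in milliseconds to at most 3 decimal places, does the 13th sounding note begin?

note 13 onset = 21b = 10862.069ms

1. 0.0ms @ 0 + 1551.724ms (3)
2. 1551.724ms @ 3 + 1551.724ms (3)
3. 3103.448ms @ 6 + 1034.483ms (2)
4. 4137.931ms @ 8 + 1034.483ms (2)
5. 5172.414ms @ 10 + 1034.483ms (2)
6. 6206.897ms @ 12 + 310.345ms (3/5)
7. 6517.241ms @ 63/5 + 310.345ms (3/5)
8. 6827.586ms @ 66/5 + 310.345ms (3/5)
9. 7137.931ms @ 69/5 + 310.345ms (3/5)
10. 7448.276ms @ 72/5 + 1862.069ms (18/5)
11. 9310.345ms @ 18 + 775.862ms (3/2)
12. 10086.207ms @ 39/2 + 775.862ms (3/2)
13. 10862.069ms @ 21 + 1551.724ms (3)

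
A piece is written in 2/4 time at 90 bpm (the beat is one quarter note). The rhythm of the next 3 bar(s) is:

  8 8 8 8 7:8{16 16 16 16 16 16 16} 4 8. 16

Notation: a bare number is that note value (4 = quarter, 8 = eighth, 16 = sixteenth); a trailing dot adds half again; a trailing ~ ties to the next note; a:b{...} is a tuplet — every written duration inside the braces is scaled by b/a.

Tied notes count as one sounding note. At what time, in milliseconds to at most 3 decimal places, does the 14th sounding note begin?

note 14 onset = 23/4b = 3833.333ms

1. 0.0ms @ 0 + 333.333ms (1/2)
2. 333.333ms @ 1/2 + 333.333ms (1/2)
3. 666.667ms @ 1 + 333.333ms (1/2)
4. 1000.0ms @ 3/2 + 333.333ms (1/2)
5. 1333.333ms @ 2 + 190.476ms (2/7)
6. 1523.81ms @ 16/7 + 190.476ms (2/7)
7. 1714.286ms @ 18/7 + 190.476ms (2/7)
8. 1904.762ms @ 20/7 + 190.476ms (2/7)
9. 2095.238ms @ 22/7 + 190.476ms (2/7)
10. 2285.714ms @ 24/7 + 190.476ms (2/7)
11. 2476.19ms @ 26/7 + 190.476ms (2/7)
12. 2666.667ms @ 4 + 666.667ms (1)
13. 3333.333ms @ 5 + 500.0ms (3/4)
14. 3833.333ms @ 23/4 + 166.667ms (1/4)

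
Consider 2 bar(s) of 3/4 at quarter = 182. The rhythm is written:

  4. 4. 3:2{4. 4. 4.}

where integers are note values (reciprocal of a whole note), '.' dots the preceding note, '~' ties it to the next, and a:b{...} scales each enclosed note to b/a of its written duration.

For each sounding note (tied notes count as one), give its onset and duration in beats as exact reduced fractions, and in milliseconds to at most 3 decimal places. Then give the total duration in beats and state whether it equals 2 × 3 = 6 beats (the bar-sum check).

1) 0.0ms=0b +494.505ms=3/2b
2) 494.505ms=3/2b +494.505ms=3/2b
3) 989.011ms=3b +329.67ms=1b
4) 1318.681ms=4b +329.67ms=1b
5) 1648.352ms=5b +329.67ms=1b
Σ=6b of 6 (182bpm 3/4) — PASS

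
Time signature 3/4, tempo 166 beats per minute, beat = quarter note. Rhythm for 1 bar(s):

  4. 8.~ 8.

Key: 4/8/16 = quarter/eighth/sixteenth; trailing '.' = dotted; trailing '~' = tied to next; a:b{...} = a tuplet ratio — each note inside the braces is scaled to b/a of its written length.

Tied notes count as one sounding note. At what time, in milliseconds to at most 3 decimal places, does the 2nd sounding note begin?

note 2 onset = 3/2b = 542.169ms

1. 0.0ms @ 0 + 542.169ms (3/2)
2. 542.169ms @ 3/2 + 542.169ms (3/2)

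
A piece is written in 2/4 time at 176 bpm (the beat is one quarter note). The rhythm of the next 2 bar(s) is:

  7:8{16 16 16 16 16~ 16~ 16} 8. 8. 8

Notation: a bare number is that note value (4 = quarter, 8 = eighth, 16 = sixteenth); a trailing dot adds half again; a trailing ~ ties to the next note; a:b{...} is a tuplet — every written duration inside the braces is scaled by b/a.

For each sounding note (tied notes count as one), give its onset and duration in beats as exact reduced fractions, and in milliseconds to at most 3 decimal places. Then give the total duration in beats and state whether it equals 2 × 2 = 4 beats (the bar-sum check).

1) 0.0ms=0b +97.403ms=2/7b
2) 97.403ms=2/7b +97.403ms=2/7b
3) 194.805ms=4/7b +97.403ms=2/7b
4) 292.208ms=6/7b +97.403ms=2/7b
5) 389.61ms=8/7b +292.208ms=6/7b
6) 681.818ms=2b +255.682ms=3/4b
7) 937.5ms=11/4b +255.682ms=3/4b
8) 1193.182ms=7/2b +170.455ms=1/2b
Σ=4b of 4 (176bpm 2/4) — PASS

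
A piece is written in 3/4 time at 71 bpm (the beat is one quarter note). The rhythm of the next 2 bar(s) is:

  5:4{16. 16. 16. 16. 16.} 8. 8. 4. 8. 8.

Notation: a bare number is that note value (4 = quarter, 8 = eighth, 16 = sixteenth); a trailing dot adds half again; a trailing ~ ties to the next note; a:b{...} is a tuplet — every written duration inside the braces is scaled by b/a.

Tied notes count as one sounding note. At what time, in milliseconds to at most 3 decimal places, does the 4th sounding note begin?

note 4 onset = 9/10b = 760.563ms

1. 0.0ms @ 0 + 253.521ms (3/10)
2. 253.521ms @ 3/10 + 253.521ms (3/10)
3. 507.042ms @ 3/5 + 253.521ms (3/10)
4. 760.563ms @ 9/10 + 253.521ms (3/10)
5. 1014.085ms @ 6/5 + 253.521ms (3/10)
6. 1267.606ms @ 3/2 + 633.803ms (3/4)
7. 1901.408ms @ 9/4 + 633.803ms (3/4)
8. 2535.211ms @ 3 + 1267.606ms (3/2)
9. 3802.817ms @ 9/2 + 633.803ms (3/4)
10. 4436.62ms @ 21/4 + 633.803ms (3/4)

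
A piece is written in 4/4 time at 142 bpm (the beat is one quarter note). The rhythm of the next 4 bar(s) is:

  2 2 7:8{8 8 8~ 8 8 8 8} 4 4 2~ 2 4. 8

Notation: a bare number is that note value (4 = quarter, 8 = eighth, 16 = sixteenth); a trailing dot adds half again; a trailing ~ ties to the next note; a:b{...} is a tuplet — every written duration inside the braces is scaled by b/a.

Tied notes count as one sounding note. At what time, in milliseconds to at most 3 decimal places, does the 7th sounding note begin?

note 7 onset = 48/7b = 2897.384ms

1. 0.0ms @ 0 + 845.07ms (2)
2. 845.07ms @ 2 + 845.07ms (2)
3. 1690.141ms @ 4 + 241.449ms (4/7)
4. 1931.59ms @ 32/7 + 241.449ms (4/7)
5. 2173.038ms @ 36/7 + 482.897ms (8/7)
6. 2655.936ms @ 44/7 + 241.449ms (4/7)
7. 2897.384ms @ 48/7 + 241.449ms (4/7)
8. 3138.833ms @ 52/7 + 241.449ms (4/7)
9. 3380.282ms @ 8 + 422.535ms (1)
10. 3802.817ms @ 9 + 422.535ms (1)
11. 4225.352ms @ 10 + 1690.141ms (4)
12. 5915.493ms @ 14 + 633.803ms (3/2)
13. 6549.296ms @ 31/2 + 211.268ms (1/2)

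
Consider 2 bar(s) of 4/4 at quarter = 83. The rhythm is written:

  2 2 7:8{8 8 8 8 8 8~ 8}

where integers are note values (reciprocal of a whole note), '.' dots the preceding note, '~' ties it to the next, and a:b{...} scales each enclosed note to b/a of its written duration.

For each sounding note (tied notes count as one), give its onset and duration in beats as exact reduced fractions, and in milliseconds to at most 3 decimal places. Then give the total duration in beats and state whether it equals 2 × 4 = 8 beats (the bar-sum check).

1) 0.0ms=0b +1445.783ms=2b
2) 1445.783ms=2b +1445.783ms=2b
3) 2891.566ms=4b +413.081ms=4/7b
4) 3304.647ms=32/7b +413.081ms=4/7b
5) 3717.728ms=36/7b +413.081ms=4/7b
6) 4130.809ms=40/7b +413.081ms=4/7b
7) 4543.89ms=44/7b +413.081ms=4/7b
8) 4956.971ms=48/7b +826.162ms=8/7b
Σ=8b of 8 (83bpm 4/4) — PASS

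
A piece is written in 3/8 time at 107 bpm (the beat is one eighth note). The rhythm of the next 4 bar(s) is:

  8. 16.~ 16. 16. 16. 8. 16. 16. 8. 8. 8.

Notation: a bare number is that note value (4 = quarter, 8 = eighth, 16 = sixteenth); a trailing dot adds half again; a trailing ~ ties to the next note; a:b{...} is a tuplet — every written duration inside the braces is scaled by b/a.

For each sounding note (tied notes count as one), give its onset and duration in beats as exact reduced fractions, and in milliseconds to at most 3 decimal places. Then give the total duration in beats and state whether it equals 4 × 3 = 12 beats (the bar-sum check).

1) 0.0ms=0b +841.121ms=3/2b
2) 841.121ms=3/2b +841.121ms=3/2b
3) 1682.243ms=3b +420.561ms=3/4b
4) 2102.804ms=15/4b +420.561ms=3/4b
5) 2523.364ms=9/2b +841.121ms=3/2b
6) 3364.486ms=6b +420.561ms=3/4b
7) 3785.047ms=27/4b +420.561ms=3/4b
8) 4205.607ms=15/2b +841.121ms=3/2b
9) 5046.729ms=9b +841.121ms=3/2b
10) 5887.85ms=21/2b +841.121ms=3/2b
Σ=12b of 12 (107bpm 3/8) — PASS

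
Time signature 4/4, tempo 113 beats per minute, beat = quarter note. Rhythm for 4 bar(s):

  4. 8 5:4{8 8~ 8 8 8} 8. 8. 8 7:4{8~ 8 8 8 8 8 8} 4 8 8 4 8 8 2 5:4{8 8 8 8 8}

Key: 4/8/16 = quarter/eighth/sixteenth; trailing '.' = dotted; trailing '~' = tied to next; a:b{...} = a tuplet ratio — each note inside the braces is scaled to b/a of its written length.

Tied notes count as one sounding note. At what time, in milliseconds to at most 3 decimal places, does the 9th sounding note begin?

1. 0.0ms @ 0 + 796.46ms (3/2)
2. 796.46ms @ 3/2 + 265.487ms (1/2)
3. 1061.947ms @ 2 + 212.389ms (2/5)
4. 1274.336ms @ 12/5 + 424.779ms (4/5)
5. 1699.115ms @ 16/5 + 212.389ms (2/5)
6. 1911.504ms @ 18/5 + 212.389ms (2/5)
7. 2123.894ms @ 4 + 398.23ms (3/4)
8. 2522.124ms @ 19/4 + 398.23ms (3/4)
9. 2920.354ms @ 11/2 + 265.487ms (1/2)
10. 3185.841ms @ 6 + 303.413ms (4/7)
11. 3489.254ms @ 46/7 + 151.707ms (2/7)
12. 3640.961ms @ 48/7 + 151.707ms (2/7)
13. 3792.668ms @ 50/7 + 151.707ms (2/7)
14. 3944.374ms @ 52/7 + 151.707ms (2/7)
15. 4096.081ms @ 54/7 + 151.707ms (2/7)
16. 4247.788ms @ 8 + 530.973ms (1)
17. 4778.761ms @ 9 + 265.487ms (1/2)
18. 5044.248ms @ 19/2 + 265.487ms (1/2)
19. 5309.735ms @ 10 + 530.973ms (1)
20. 5840.708ms @ 11 + 265.487ms (1/2)
21. 6106.195ms @ 23/2 + 265.487ms (1/2)
22. 6371.681ms @ 12 + 1061.947ms (2)
23. 7433.628ms @ 14 + 212.389ms (2/5)
24. 7646.018ms @ 72/5 + 212.389ms (2/5)
25. 7858.407ms @ 74/5 + 212.389ms (2/5)
26. 8070.796ms @ 76/5 + 212.389ms (2/5)
27. 8283.186ms @ 78/5 + 212.389ms (2/5)

note 9 onset = 11/2b = 2920.354ms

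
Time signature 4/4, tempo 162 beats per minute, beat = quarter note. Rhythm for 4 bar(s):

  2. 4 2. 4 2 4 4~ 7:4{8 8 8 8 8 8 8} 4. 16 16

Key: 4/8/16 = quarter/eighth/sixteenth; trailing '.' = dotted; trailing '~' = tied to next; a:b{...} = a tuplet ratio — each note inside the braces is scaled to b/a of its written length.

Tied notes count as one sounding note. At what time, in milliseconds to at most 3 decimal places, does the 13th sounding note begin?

1. 0.0ms @ 0 + 1111.111ms (3)
2. 1111.111ms @ 3 + 370.37ms (1)
3. 1481.481ms @ 4 + 1111.111ms (3)
4. 2592.593ms @ 7 + 370.37ms (1)
5. 2962.963ms @ 8 + 740.741ms (2)
6. 3703.704ms @ 10 + 370.37ms (1)
7. 4074.074ms @ 11 + 476.19ms (9/7)
8. 4550.265ms @ 86/7 + 105.82ms (2/7)
9. 4656.085ms @ 88/7 + 105.82ms (2/7)
10. 4761.905ms @ 90/7 + 105.82ms (2/7)
11. 4867.725ms @ 92/7 + 105.82ms (2/7)
12. 4973.545ms @ 94/7 + 105.82ms (2/7)
13. 5079.365ms @ 96/7 + 105.82ms (2/7)
14. 5185.185ms @ 14 + 555.556ms (3/2)
15. 5740.741ms @ 31/2 + 92.593ms (1/4)
16. 5833.333ms @ 63/4 + 92.593ms (1/4)

note 13 onset = 96/7b = 5079.365ms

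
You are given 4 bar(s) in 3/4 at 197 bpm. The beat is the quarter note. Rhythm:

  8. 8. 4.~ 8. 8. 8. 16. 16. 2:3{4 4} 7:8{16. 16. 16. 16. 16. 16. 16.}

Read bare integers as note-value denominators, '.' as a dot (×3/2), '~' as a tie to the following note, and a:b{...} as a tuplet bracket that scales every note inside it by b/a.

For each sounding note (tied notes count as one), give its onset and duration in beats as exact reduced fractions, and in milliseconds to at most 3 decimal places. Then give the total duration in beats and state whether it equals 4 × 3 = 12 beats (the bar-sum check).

1) 0.0ms=0b +228.426ms=3/4b
2) 228.426ms=3/4b +228.426ms=3/4b
3) 456.853ms=3/2b +685.279ms=9/4b
4) 1142.132ms=15/4b +228.426ms=3/4b
5) 1370.558ms=9/2b +228.426ms=3/4b
6) 1598.985ms=21/4b +114.213ms=3/8b
7) 1713.198ms=45/8b +114.213ms=3/8b
8) 1827.411ms=6b +456.853ms=3/2b
9) 2284.264ms=15/2b +456.853ms=3/2b
10) 2741.117ms=9b +130.529ms=3/7b
11) 2871.646ms=66/7b +130.529ms=3/7b
12) 3002.175ms=69/7b +130.529ms=3/7b
13) 3132.705ms=72/7b +130.529ms=3/7b
14) 3263.234ms=75/7b +130.529ms=3/7b
15) 3393.764ms=78/7b +130.529ms=3/7b
16) 3524.293ms=81/7b +130.529ms=3/7b
Σ=12b of 12 (197bpm 3/4) — PASS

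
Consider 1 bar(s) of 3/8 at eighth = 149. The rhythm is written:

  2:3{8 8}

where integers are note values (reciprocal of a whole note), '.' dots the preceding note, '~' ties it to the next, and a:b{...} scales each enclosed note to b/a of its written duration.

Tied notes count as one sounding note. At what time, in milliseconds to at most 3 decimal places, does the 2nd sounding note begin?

note 2 onset = 3/2b = 604.027ms

1. 0.0ms @ 0 + 604.027ms (3/2)
2. 604.027ms @ 3/2 + 604.027ms (3/2)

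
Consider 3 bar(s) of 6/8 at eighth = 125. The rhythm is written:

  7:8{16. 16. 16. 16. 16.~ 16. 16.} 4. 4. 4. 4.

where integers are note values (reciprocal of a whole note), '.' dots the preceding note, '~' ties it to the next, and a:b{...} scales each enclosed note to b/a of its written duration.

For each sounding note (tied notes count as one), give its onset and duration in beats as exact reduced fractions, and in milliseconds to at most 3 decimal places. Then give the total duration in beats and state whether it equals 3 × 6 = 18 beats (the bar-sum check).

1) 0.0ms=0b +411.429ms=6/7b
2) 411.429ms=6/7b +411.429ms=6/7b
3) 822.857ms=12/7b +411.429ms=6/7b
4) 1234.286ms=18/7b +411.429ms=6/7b
5) 1645.714ms=24/7b +822.857ms=12/7b
6) 2468.571ms=36/7b +411.429ms=6/7b
7) 2880.0ms=6b +1440.0ms=3b
8) 4320.0ms=9b +1440.0ms=3b
9) 5760.0ms=12b +1440.0ms=3b
10) 7200.0ms=15b +1440.0ms=3b
Σ=18b of 18 (125bpm 6/8) — PASS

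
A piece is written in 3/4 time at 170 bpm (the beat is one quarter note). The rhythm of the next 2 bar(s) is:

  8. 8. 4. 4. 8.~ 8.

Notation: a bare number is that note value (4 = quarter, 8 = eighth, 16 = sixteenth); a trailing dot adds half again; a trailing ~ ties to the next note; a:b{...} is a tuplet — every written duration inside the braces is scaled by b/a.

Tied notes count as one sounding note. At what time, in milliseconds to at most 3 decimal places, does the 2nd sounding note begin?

note 2 onset = 3/4b = 264.706ms

1. 0.0ms @ 0 + 264.706ms (3/4)
2. 264.706ms @ 3/4 + 264.706ms (3/4)
3. 529.412ms @ 3/2 + 529.412ms (3/2)
4. 1058.824ms @ 3 + 529.412ms (3/2)
5. 1588.235ms @ 9/2 + 529.412ms (3/2)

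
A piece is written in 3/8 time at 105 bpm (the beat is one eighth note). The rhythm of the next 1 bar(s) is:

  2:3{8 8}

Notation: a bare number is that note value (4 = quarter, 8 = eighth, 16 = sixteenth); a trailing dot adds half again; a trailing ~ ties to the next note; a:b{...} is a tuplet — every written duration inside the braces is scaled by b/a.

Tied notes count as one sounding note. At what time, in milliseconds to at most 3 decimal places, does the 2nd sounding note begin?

1. 0.0ms @ 0 + 857.143ms (3/2)
2. 857.143ms @ 3/2 + 857.143ms (3/2)

note 2 onset = 3/2b = 857.143ms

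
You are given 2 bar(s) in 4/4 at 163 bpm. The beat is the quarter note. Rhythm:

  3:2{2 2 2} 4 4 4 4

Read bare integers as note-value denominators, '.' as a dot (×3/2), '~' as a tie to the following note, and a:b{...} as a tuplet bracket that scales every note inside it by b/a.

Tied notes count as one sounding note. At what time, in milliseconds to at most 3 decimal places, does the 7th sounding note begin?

note 7 onset = 7b = 2576.687ms

1. 0.0ms @ 0 + 490.798ms (4/3)
2. 490.798ms @ 4/3 + 490.798ms (4/3)
3. 981.595ms @ 8/3 + 490.798ms (4/3)
4. 1472.393ms @ 4 + 368.098ms (1)
5. 1840.491ms @ 5 + 368.098ms (1)
6. 2208.589ms @ 6 + 368.098ms (1)
7. 2576.687ms @ 7 + 368.098ms (1)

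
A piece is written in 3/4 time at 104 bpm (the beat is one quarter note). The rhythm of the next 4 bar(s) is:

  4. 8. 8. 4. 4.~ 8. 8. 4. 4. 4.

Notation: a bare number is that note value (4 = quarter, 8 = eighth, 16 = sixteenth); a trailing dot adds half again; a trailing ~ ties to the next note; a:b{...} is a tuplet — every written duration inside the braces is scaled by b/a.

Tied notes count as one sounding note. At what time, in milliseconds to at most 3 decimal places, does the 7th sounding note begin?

note 7 onset = 15/2b = 4326.923ms

1. 0.0ms @ 0 + 865.385ms (3/2)
2. 865.385ms @ 3/2 + 432.692ms (3/4)
3. 1298.077ms @ 9/4 + 432.692ms (3/4)
4. 1730.769ms @ 3 + 865.385ms (3/2)
5. 2596.154ms @ 9/2 + 1298.077ms (9/4)
6. 3894.231ms @ 27/4 + 432.692ms (3/4)
7. 4326.923ms @ 15/2 + 865.385ms (3/2)
8. 5192.308ms @ 9 + 865.385ms (3/2)
9. 6057.692ms @ 21/2 + 865.385ms (3/2)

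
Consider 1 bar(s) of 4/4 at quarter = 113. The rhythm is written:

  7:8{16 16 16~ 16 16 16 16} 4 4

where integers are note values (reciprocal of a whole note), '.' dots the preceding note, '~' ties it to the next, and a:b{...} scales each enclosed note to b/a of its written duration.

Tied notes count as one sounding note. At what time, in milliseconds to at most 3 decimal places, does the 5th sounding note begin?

note 5 onset = 10/7b = 758.534ms

1. 0.0ms @ 0 + 151.707ms (2/7)
2. 151.707ms @ 2/7 + 151.707ms (2/7)
3. 303.413ms @ 4/7 + 303.413ms (4/7)
4. 606.827ms @ 8/7 + 151.707ms (2/7)
5. 758.534ms @ 10/7 + 151.707ms (2/7)
6. 910.24ms @ 12/7 + 151.707ms (2/7)
7. 1061.947ms @ 2 + 530.973ms (1)
8. 1592.92ms @ 3 + 530.973ms (1)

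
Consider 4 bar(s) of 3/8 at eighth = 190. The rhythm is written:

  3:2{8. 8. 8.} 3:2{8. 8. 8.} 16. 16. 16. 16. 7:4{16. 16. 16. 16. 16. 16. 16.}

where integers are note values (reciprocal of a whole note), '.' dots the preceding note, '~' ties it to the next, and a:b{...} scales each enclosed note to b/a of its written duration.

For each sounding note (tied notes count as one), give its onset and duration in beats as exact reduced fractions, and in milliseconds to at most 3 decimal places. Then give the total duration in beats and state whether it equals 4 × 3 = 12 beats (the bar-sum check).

1) 0.0ms=0b +315.789ms=1b
2) 315.789ms=1b +315.789ms=1b
3) 631.579ms=2b +315.789ms=1b
4) 947.368ms=3b +315.789ms=1b
5) 1263.158ms=4b +315.789ms=1b
6) 1578.947ms=5b +315.789ms=1b
7) 1894.737ms=6b +236.842ms=3/4b
8) 2131.579ms=27/4b +236.842ms=3/4b
9) 2368.421ms=15/2b +236.842ms=3/4b
10) 2605.263ms=33/4b +236.842ms=3/4b
11) 2842.105ms=9b +135.338ms=3/7b
12) 2977.444ms=66/7b +135.338ms=3/7b
13) 3112.782ms=69/7b +135.338ms=3/7b
14) 3248.12ms=72/7b +135.338ms=3/7b
15) 3383.459ms=75/7b +135.338ms=3/7b
16) 3518.797ms=78/7b +135.338ms=3/7b
17) 3654.135ms=81/7b +135.338ms=3/7b
Σ=12b of 12 (190bpm 3/8) — PASS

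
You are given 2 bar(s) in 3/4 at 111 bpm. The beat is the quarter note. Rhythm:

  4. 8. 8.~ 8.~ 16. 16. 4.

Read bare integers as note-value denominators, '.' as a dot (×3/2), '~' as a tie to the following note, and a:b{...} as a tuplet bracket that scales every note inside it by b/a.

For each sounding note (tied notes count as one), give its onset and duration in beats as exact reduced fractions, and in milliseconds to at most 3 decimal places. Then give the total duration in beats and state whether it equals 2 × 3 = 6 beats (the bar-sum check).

1) 0.0ms=0b +810.811ms=3/2b
2) 810.811ms=3/2b +405.405ms=3/4b
3) 1216.216ms=9/4b +1013.514ms=15/8b
4) 2229.73ms=33/8b +202.703ms=3/8b
5) 2432.432ms=9/2b +810.811ms=3/2b
Σ=6b of 6 (111bpm 3/4) — PASS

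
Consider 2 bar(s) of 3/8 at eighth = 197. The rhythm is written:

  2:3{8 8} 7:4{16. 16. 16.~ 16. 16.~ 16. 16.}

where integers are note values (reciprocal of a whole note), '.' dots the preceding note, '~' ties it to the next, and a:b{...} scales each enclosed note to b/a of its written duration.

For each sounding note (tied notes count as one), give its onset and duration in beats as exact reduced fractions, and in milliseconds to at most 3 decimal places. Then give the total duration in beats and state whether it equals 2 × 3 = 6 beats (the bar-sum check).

1) 0.0ms=0b +456.853ms=3/2b
2) 456.853ms=3/2b +456.853ms=3/2b
3) 913.706ms=3b +130.529ms=3/7b
4) 1044.235ms=24/7b +130.529ms=3/7b
5) 1174.764ms=27/7b +261.059ms=6/7b
6) 1435.823ms=33/7b +261.059ms=6/7b
7) 1696.882ms=39/7b +130.529ms=3/7b
Σ=6b of 6 (197bpm 3/8) — PASS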